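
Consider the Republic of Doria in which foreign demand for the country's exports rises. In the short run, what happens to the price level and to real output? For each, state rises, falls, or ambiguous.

This is a positive demand shock: AD shifts right.
Moving along the upward-sloping SRAS curve, P rises and Y rises.

Price level: rises; output: rises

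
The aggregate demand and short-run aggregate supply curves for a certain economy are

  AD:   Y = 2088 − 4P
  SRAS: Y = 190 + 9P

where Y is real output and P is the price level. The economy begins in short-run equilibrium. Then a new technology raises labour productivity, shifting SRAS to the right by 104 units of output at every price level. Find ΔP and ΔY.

ΔP = -8, ΔY = +32

This is a positive supply shock: SRAS shifts right.
New SRAS: Y = 294 + 9P.
Set AD = SRAS: 2088 − 4P = 294 + 9P, so 1794 = 13P and P = 138.
Y = 2088 − 4·138 = 1536.
Initially P = 146, Y = 1504, so ΔP = -8 and ΔY = +32.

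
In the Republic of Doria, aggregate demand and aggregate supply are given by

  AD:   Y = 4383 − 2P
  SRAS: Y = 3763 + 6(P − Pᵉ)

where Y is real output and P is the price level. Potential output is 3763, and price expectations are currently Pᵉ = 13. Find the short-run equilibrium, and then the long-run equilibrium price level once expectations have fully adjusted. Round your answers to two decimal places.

Short run: with Pᵉ = 13, SRAS is Y = 3685 + 6P. Setting AD = SRAS gives 698 = 8P, so P = 87.25 and Y = 4383 − 2P = 4208.50.
Output 4208.50 is above potential 3763, so over time expected prices rise and SRAS shifts left until Y returns to 3763.
Long run: Y = 3763 on the AD curve gives 3763 = 4383 − 2P, so P = 310.00.

Short run: P = 87.25, Y = 4208.50. Long run: P = 310.00.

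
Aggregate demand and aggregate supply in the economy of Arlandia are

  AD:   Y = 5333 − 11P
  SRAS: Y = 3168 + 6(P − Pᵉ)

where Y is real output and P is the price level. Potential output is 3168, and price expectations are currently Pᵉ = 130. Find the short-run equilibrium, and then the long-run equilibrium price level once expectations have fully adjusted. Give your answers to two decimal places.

Short run: P = 173.24, Y = 3427.41. Long run: P = 196.82.

Short run: with Pᵉ = 130, SRAS is Y = 2388 + 6P. Setting AD = SRAS gives 2945 = 17P, so P = 173.24 and Y = 5333 − 11P = 3427.41.
Output 3427.41 is above potential 3168, so over time expected prices rise and SRAS shifts left until Y returns to 3168.
Long run: Y = 3168 on the AD curve gives 3168 = 5333 − 11P, so P = 196.82.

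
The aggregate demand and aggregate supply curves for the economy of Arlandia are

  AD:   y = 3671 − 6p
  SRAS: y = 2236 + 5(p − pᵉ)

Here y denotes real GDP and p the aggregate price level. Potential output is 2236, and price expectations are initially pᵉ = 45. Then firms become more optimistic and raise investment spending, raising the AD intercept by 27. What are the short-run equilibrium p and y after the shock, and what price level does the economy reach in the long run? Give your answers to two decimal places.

AD shifts right: new AD is y = 3698 − 6p. With pᵉ = 45, SRAS is y = 2011 + 5p.
Short run: 3698 − 6p = 2011 + 5p gives 1687 = 11p, so p = 153.36 and y = 3698 − 6p = 2777.82.
y = 2777.82 is above potential 2236; expectations adjust and SRAS shifts left until y = 2236.
Long run: on the new AD curve, 2236 = 3698 − 6p gives p = 243.67.

Short run: p = 153.36, y = 2777.82. Long run: p = 243.67.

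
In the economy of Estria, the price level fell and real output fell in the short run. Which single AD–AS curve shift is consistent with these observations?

P fell and Y fell. An AD shift moves P and Y in the same direction; an SRAS shift moves them in opposite directions.
Here P and Y moved in the same direction, so the AD curve shifted.
Since Y fell, AD shifted left.

AD shifted left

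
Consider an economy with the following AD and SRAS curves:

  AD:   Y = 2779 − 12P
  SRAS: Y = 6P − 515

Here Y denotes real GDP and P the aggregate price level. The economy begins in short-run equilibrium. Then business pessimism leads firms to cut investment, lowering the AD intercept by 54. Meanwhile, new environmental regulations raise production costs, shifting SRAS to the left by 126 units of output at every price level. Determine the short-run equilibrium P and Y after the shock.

After both shocks: AD is Y = 2725 − 12P and SRAS is Y = 6P − 641.
Setting them equal: 3366 = 18P, so P = 187.
Y = 2725 − 12·187 = 481.

P = 187, Y = 481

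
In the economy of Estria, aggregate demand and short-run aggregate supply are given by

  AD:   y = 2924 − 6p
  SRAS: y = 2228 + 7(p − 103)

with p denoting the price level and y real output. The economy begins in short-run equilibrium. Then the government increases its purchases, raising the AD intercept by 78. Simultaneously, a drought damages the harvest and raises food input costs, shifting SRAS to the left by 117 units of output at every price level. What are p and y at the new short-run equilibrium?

p = 124, y = 2258

After both shocks: AD is y = 3002 − 6p and SRAS is y = 1390 + 7p.
Setting them equal: 1612 = 13p, so p = 124.
y = 3002 − 6·124 = 2258.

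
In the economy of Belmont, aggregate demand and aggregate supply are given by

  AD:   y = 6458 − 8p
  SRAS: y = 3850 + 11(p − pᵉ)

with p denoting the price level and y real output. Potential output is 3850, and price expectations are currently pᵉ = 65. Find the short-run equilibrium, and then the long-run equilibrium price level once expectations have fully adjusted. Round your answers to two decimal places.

Short run: with pᵉ = 65, SRAS is y = 3135 + 11p. Setting AD = SRAS gives 3323 = 19p, so p = 174.89 and y = 6458 − 8p = 5058.84.
Output 5058.84 is above potential 3850, so over time expected prices rise and SRAS shifts left until y returns to 3850.
Long run: y = 3850 on the AD curve gives 3850 = 6458 − 8p, so p = 326.00.

Short run: p = 174.89, y = 5058.84. Long run: p = 326.00.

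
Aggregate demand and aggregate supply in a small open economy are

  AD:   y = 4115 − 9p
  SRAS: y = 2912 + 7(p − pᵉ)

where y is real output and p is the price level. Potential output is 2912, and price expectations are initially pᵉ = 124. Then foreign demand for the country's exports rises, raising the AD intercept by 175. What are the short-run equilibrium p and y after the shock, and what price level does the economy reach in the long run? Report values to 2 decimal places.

Short run: p = 140.38, y = 3026.63. Long run: p = 153.11.

AD shifts right: new AD is y = 4290 − 9p. With pᵉ = 124, SRAS is y = 2044 + 7p.
Short run: 4290 − 9p = 2044 + 7p gives 2246 = 16p, so p = 140.38 and y = 4290 − 9p = 3026.63.
y = 3026.63 is above potential 2912; expectations adjust and SRAS shifts left until y = 2912.
Long run: on the new AD curve, 2912 = 4290 − 9p gives p = 153.11.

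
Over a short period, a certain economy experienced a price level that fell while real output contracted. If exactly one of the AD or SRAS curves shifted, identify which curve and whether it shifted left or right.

AD shifted left

P fell and Y fell. An AD shift moves P and Y in the same direction; an SRAS shift moves them in opposite directions.
Here P and Y moved in the same direction, so the AD curve shifted.
Since Y fell, AD shifted left.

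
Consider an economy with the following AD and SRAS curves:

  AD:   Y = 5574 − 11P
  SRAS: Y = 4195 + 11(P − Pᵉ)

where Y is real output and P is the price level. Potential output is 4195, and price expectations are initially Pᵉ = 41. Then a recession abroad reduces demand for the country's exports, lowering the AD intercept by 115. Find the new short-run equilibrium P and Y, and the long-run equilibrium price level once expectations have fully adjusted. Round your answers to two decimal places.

Short run: P = 77.95, Y = 4601.50. Long run: P = 114.91.

AD shifts left: new AD is Y = 5459 − 11P. With Pᵉ = 41, SRAS is Y = 3744 + 11P.
Short run: 5459 − 11P = 3744 + 11P gives 1715 = 22P, so P = 77.95 and Y = 5459 − 11P = 4601.50.
Y = 4601.50 is above potential 4195; expectations adjust and SRAS shifts left until Y = 4195.
Long run: on the new AD curve, 4195 = 5459 − 11P gives P = 114.91.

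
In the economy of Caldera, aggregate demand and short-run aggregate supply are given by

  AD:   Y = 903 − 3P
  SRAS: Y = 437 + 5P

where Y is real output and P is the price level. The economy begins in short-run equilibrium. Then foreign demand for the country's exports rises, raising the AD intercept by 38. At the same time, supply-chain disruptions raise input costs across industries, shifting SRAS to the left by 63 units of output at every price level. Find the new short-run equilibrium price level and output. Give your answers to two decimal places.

After both shocks: AD is Y = 941 − 3P and SRAS is Y = 374 + 5P.
Setting them equal: 567 = 8P, so P = 70.88.
Substituting into AD, Y = 728.38.

P = 70.88, Y = 728.38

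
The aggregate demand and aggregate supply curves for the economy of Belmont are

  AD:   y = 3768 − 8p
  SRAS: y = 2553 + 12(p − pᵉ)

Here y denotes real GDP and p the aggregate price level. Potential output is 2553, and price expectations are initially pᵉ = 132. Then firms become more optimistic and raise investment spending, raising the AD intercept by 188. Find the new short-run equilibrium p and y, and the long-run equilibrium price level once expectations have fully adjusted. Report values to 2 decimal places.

Short run: p = 149.35, y = 2761.20. Long run: p = 175.38.

AD shifts right: new AD is y = 3956 − 8p. With pᵉ = 132, SRAS is y = 969 + 12p.
Short run: 3956 − 8p = 969 + 12p gives 2987 = 20p, so p = 149.35 and y = 3956 − 8p = 2761.20.
y = 2761.20 is above potential 2553; expectations adjust and SRAS shifts left until y = 2553.
Long run: on the new AD curve, 2553 = 3956 − 8p gives p = 175.38.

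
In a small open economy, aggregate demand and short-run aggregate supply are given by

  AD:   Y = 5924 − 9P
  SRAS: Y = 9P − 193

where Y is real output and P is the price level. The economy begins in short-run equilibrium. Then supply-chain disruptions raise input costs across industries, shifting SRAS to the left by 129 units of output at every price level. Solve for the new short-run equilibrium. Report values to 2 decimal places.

This is a negative supply shock: SRAS shifts left.
New SRAS: Y = 9P − 322.
Set AD = SRAS: 5924 − 9P = 9P − 322, so 6246 = 18P and P = 347.00.
Substituting into AD, Y = 2801.00.

P = 347.00, Y = 2801.00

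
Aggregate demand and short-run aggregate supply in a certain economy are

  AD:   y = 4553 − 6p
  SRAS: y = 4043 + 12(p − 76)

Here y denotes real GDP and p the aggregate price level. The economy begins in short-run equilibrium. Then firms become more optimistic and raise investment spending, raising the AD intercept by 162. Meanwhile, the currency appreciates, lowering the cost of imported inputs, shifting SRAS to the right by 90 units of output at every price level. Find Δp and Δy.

Δp = +4, Δy = +138

After both shocks: AD is y = 4715 − 6p and SRAS is y = 3221 + 12p.
Setting them equal: 1494 = 18p, so p = 83.
y = 4715 − 6·83 = 4217.
Initially p = 79, y = 4079, so Δp = +4 and Δy = +138.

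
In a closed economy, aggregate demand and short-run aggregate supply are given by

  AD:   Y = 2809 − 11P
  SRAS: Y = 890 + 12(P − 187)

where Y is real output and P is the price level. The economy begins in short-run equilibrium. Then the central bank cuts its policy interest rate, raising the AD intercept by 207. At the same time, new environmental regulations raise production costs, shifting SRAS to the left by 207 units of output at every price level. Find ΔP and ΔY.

After both shocks: AD is Y = 3016 − 11P and SRAS is Y = 12P − 1561.
Setting them equal: 4577 = 23P, so P = 199.
Y = 3016 − 11·199 = 827.
Initially P = 181, Y = 818, so ΔP = +18 and ΔY = +9.

ΔP = +18, ΔY = +9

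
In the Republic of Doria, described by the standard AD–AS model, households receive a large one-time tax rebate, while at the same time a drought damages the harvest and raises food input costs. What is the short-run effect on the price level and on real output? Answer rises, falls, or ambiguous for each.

Price level: rises; output: ambiguous

The first event is a positive demand shock: AD shifts right, which by itself pushes P up and Y up.
The second is an adverse supply shock: SRAS shifts left, which by itself pushes P up and Y down.
Both shocks push P up, so P rises. The two shocks push Y in opposite directions, so the effect on Y is ambiguous.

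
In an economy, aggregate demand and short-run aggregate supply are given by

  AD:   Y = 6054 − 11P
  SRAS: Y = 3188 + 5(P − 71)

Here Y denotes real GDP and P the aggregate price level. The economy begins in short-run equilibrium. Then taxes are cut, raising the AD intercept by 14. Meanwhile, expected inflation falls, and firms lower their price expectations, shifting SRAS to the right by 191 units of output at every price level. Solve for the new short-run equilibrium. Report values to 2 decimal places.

After both shocks: AD is Y = 6068 − 11P and SRAS is Y = 3024 + 5P.
Setting them equal: 3044 = 16P, so P = 190.25.
Substituting into AD, Y = 3975.25.

P = 190.25, Y = 3975.25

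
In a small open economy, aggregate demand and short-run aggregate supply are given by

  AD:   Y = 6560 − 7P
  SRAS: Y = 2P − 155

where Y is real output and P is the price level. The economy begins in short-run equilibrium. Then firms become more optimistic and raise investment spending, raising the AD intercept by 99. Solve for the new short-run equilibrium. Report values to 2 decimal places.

P = 757.11, Y = 1359.22

This is a positive demand shock: AD shifts right.
New AD: Y = 6659 − 7P.
Set AD = SRAS: 6659 − 7P = 2P − 155, so 6814 = 9P and P = 757.11.
Substituting into AD, Y = 1359.22.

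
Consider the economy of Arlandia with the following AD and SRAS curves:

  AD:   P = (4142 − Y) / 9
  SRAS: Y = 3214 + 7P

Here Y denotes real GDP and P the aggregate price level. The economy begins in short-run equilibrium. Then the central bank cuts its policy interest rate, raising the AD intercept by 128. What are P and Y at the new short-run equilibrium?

This is a positive demand shock: AD shifts right.
New AD: Y = 4270 − 9P.
Set AD = SRAS: 4270 − 9P = 3214 + 7P, so 1056 = 16P and P = 66.
Y = 4270 − 9·66 = 3676.

P = 66, Y = 3676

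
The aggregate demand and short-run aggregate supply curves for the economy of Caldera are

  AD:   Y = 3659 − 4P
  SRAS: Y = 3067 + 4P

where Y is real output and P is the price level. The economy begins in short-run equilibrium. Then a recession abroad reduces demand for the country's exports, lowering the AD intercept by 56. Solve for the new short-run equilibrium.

P = 67, Y = 3335

This is a negative demand shock: AD shifts left.
New AD: Y = 3603 − 4P.
Set AD = SRAS: 3603 − 4P = 3067 + 4P, so 536 = 8P and P = 67.
Y = 3603 − 4·67 = 3335.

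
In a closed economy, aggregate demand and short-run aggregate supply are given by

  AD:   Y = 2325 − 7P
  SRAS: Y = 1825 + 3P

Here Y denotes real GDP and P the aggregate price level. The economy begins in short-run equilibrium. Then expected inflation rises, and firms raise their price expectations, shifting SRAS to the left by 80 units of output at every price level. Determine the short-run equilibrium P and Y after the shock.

This is a negative supply shock: SRAS shifts left.
New SRAS: Y = 1745 + 3P.
Set AD = SRAS: 2325 − 7P = 1745 + 3P, so 580 = 10P and P = 58.
Y = 2325 − 7·58 = 1919.

P = 58, Y = 1919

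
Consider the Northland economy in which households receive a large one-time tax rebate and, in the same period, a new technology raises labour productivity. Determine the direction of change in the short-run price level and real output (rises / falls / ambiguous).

The first event is a positive demand shock: AD shifts right, which by itself pushes P up and Y up.
The second is a favourable supply shock: SRAS shifts right, which by itself pushes P down and Y up.
The two shocks push P in opposite directions, so the effect on P is ambiguous. Both shocks push Y up, so Y rises.

Price level: ambiguous; output: rises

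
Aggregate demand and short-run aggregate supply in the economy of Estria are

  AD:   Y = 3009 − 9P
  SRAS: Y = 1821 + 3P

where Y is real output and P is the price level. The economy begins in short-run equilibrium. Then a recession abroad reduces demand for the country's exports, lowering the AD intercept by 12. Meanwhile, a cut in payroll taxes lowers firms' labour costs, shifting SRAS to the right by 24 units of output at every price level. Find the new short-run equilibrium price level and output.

After both shocks: AD is Y = 2997 − 9P and SRAS is Y = 1845 + 3P.
Setting them equal: 1152 = 12P, so P = 96.
Y = 2997 − 9·96 = 2133.

P = 96, Y = 2133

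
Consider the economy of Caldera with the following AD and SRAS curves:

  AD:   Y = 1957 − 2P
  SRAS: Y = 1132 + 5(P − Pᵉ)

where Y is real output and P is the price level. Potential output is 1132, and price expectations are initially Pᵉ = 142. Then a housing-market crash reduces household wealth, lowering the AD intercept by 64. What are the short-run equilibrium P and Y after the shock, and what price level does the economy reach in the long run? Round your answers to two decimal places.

AD shifts left: new AD is Y = 1893 − 2P. With Pᵉ = 142, SRAS is Y = 422 + 5P.
Short run: 1893 − 2P = 422 + 5P gives 1471 = 7P, so P = 210.14 and Y = 1893 − 2P = 1472.71.
Y = 1472.71 is above potential 1132; expectations adjust and SRAS shifts left until Y = 1132.
Long run: on the new AD curve, 1132 = 1893 − 2P gives P = 380.50.

Short run: P = 210.14, Y = 1472.71. Long run: P = 380.50.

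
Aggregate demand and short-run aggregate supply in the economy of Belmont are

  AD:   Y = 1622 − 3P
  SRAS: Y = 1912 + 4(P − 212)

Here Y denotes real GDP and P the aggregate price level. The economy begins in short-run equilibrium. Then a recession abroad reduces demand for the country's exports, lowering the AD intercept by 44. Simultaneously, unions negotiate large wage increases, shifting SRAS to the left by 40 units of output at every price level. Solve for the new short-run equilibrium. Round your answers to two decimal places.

P = 79.14, Y = 1340.57

After both shocks: AD is Y = 1578 − 3P and SRAS is Y = 1024 + 4P.
Setting them equal: 554 = 7P, so P = 79.14.
Substituting into AD, Y = 1340.57.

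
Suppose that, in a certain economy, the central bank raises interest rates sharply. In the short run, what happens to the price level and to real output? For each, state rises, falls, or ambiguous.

Price level: falls; output: falls

This is a negative demand shock: AD shifts left.
Moving along the upward-sloping SRAS curve, P falls and Y falls.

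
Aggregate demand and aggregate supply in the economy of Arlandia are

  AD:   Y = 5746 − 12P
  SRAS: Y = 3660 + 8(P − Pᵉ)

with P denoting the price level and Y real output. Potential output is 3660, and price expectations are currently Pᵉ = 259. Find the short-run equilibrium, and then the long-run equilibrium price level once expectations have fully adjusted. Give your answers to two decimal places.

Short run: P = 207.90, Y = 3251.20. Long run: P = 173.83.

Short run: with Pᵉ = 259, SRAS is Y = 1588 + 8P. Setting AD = SRAS gives 4158 = 20P, so P = 207.90 and Y = 5746 − 12P = 3251.20.
Output 3251.20 is below potential 3660, so over time expected prices fall and SRAS shifts right until Y returns to 3660.
Long run: Y = 3660 on the AD curve gives 3660 = 5746 − 12P, so P = 173.83.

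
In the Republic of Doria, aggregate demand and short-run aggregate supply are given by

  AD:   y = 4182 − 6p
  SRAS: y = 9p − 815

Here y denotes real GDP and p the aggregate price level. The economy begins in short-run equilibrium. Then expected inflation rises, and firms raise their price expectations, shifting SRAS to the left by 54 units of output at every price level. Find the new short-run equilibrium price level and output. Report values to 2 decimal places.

This is a negative supply shock: SRAS shifts left.
New SRAS: y = 9p − 869.
Set AD = SRAS: 4182 − 6p = 9p − 869, so 5051 = 15p and p = 336.73.
Substituting into AD, y = 2161.60.

p = 336.73, y = 2161.60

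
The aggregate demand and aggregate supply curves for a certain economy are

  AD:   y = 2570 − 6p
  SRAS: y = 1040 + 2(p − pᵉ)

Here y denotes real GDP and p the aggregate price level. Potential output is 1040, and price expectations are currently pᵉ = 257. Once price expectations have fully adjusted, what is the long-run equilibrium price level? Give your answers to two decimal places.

Short run: with pᵉ = 257, SRAS is y = 526 + 2p. Setting AD = SRAS gives 2044 = 8p, so p = 255.50 and y = 2570 − 6p = 1037.00.
Output 1037.00 is below potential 1040, so over time expected prices fall and SRAS shifts right until y returns to 1040.
Long run: y = 1040 on the AD curve gives 1040 = 2570 − 6p, so p = 255.00.

Long-run p = 255.00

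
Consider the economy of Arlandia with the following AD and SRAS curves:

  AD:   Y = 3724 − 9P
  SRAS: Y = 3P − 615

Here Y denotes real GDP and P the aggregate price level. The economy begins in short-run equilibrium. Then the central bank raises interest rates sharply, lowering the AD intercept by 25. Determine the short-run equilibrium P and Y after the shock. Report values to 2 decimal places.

This is a negative demand shock: AD shifts left.
New AD: Y = 3699 − 9P.
Set AD = SRAS: 3699 − 9P = 3P − 615, so 4314 = 12P and P = 359.50.
Substituting into AD, Y = 463.50.

P = 359.50, Y = 463.50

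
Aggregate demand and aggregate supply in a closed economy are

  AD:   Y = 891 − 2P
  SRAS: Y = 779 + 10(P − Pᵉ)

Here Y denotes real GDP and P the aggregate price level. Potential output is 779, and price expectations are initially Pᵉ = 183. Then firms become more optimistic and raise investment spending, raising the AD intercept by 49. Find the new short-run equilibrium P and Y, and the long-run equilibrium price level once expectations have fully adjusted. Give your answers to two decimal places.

Short run: P = 165.92, Y = 608.17. Long run: P = 80.50.

AD shifts right: new AD is Y = 940 − 2P. With Pᵉ = 183, SRAS is Y = 10P − 1051.
Short run: 940 − 2P = 10P − 1051 gives 1991 = 12P, so P = 165.92 and Y = 940 − 2P = 608.17.
Y = 608.17 is below potential 779; expectations adjust and SRAS shifts right until Y = 779.
Long run: on the new AD curve, 779 = 940 − 2P gives P = 80.50.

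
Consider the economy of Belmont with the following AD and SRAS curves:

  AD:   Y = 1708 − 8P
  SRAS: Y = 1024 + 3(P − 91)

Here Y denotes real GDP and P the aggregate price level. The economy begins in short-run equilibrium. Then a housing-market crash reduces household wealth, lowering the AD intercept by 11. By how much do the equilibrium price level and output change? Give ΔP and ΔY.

This is a negative demand shock: AD shifts left.
New AD: Y = 1697 − 8P.
SRAS can be written Y = 751 + 3P.
Set AD = SRAS: 1697 − 8P = 751 + 3P, so 946 = 11P and P = 86.
Y = 1697 − 8·86 = 1009.
Initially P = 87, Y = 1012, so ΔP = -1 and ΔY = -3.

ΔP = -1, ΔY = -3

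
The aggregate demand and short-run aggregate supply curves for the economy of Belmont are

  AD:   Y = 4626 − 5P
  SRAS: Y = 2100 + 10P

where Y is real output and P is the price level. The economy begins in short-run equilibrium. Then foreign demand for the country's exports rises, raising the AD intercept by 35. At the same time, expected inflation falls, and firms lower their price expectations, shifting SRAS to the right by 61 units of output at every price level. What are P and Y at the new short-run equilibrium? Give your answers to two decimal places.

P = 166.67, Y = 3827.67

After both shocks: AD is Y = 4661 − 5P and SRAS is Y = 2161 + 10P.
Setting them equal: 2500 = 15P, so P = 166.67.
Substituting into AD, Y = 3827.67.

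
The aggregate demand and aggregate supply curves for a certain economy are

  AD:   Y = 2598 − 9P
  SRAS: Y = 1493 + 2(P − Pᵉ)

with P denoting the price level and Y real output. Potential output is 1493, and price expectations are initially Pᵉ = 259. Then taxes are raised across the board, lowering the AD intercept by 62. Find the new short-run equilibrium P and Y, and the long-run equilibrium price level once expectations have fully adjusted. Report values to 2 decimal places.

Short run: P = 141.91, Y = 1258.82. Long run: P = 115.89.

AD shifts left: new AD is Y = 2536 − 9P. With Pᵉ = 259, SRAS is Y = 975 + 2P.
Short run: 2536 − 9P = 975 + 2P gives 1561 = 11P, so P = 141.91 and Y = 2536 − 9P = 1258.82.
Y = 1258.82 is below potential 1493; expectations adjust and SRAS shifts right until Y = 1493.
Long run: on the new AD curve, 1493 = 2536 − 9P gives P = 115.89.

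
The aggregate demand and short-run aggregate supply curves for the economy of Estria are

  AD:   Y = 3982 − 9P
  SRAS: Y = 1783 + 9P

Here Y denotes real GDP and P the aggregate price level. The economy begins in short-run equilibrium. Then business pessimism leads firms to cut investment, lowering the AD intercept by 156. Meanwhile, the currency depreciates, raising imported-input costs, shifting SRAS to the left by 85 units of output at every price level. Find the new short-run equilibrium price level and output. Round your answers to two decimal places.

P = 118.22, Y = 2762.00

After both shocks: AD is Y = 3826 − 9P and SRAS is Y = 1698 + 9P.
Setting them equal: 2128 = 18P, so P = 118.22.
Substituting into AD, Y = 2762.00.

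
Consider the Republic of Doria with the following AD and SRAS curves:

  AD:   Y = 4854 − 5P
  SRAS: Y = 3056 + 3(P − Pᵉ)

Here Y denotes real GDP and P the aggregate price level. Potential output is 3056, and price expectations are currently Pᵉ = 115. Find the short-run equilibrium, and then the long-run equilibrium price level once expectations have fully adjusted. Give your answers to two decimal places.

Short run: with Pᵉ = 115, SRAS is Y = 2711 + 3P. Setting AD = SRAS gives 2143 = 8P, so P = 267.88 and Y = 4854 − 5P = 3514.63.
Output 3514.63 is above potential 3056, so over time expected prices rise and SRAS shifts left until Y returns to 3056.
Long run: Y = 3056 on the AD curve gives 3056 = 4854 − 5P, so P = 359.60.

Short run: P = 267.88, Y = 3514.63. Long run: P = 359.60.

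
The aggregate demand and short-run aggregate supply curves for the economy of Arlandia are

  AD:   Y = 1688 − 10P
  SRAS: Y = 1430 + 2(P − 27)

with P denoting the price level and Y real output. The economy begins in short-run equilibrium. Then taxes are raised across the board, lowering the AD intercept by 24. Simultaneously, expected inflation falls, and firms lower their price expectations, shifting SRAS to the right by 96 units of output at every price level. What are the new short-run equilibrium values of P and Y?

P = 16, Y = 1504

After both shocks: AD is Y = 1664 − 10P and SRAS is Y = 1472 + 2P.
Setting them equal: 192 = 12P, so P = 16.
Y = 1664 − 10·16 = 1504.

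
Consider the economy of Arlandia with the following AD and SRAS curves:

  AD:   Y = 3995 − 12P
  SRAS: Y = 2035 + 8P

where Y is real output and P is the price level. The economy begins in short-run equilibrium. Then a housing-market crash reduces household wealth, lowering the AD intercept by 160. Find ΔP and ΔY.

ΔP = -8, ΔY = -64

This is a negative demand shock: AD shifts left.
New AD: Y = 3835 − 12P.
Set AD = SRAS: 3835 − 12P = 2035 + 8P, so 1800 = 20P and P = 90.
Y = 3835 − 12·90 = 2755.
Initially P = 98, Y = 2819, so ΔP = -8 and ΔY = -64.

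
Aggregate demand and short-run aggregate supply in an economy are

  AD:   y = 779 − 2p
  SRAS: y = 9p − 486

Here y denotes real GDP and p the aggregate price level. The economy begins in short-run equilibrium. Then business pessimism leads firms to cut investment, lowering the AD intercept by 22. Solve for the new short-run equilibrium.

p = 113, y = 531

This is a negative demand shock: AD shifts left.
New AD: y = 757 − 2p.
Set AD = SRAS: 757 − 2p = 9p − 486, so 1243 = 11p and p = 113.
y = 757 − 2·113 = 531.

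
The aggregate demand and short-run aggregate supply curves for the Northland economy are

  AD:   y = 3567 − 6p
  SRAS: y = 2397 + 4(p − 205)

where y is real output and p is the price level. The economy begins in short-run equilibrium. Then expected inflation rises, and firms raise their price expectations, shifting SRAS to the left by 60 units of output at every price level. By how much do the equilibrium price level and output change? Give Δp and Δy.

Δp = +6, Δy = -36

This is a negative supply shock: SRAS shifts left.
New SRAS: y = 1517 + 4p.
Set AD = SRAS: 3567 − 6p = 1517 + 4p, so 2050 = 10p and p = 205.
y = 3567 − 6·205 = 2337.
Initially p = 199, y = 2373, so Δp = +6 and Δy = -36.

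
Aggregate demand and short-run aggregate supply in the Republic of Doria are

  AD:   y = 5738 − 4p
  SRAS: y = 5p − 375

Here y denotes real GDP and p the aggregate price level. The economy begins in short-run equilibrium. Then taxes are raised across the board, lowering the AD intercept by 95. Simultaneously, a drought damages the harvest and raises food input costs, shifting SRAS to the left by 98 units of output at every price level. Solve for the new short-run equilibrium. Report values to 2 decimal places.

After both shocks: AD is y = 5643 − 4p and SRAS is y = 5p − 473.
Setting them equal: 6116 = 9p, so p = 679.56.
Substituting into AD, y = 2924.78.

p = 679.56, y = 2924.78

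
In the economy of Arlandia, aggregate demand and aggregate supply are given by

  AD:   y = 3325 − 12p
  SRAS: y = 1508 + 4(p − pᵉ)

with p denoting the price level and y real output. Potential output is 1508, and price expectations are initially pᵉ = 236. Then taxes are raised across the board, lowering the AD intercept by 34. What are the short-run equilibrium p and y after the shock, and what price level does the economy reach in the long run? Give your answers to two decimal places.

AD shifts left: new AD is y = 3291 − 12p. With pᵉ = 236, SRAS is y = 564 + 4p.
Short run: 3291 − 12p = 564 + 4p gives 2727 = 16p, so p = 170.44 and y = 3291 − 12p = 1245.75.
y = 1245.75 is below potential 1508; expectations adjust and SRAS shifts right until y = 1508.
Long run: on the new AD curve, 1508 = 3291 − 12p gives p = 148.58.

Short run: p = 170.44, y = 1245.75. Long run: p = 148.58.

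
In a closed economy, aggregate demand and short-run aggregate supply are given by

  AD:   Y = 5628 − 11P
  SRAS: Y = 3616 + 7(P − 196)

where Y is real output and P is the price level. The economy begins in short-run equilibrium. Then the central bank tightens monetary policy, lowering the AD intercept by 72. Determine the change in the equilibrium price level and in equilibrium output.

ΔP = -4, ΔY = -28

This is a negative demand shock: AD shifts left.
New AD: Y = 5556 − 11P.
SRAS can be written Y = 2244 + 7P.
Set AD = SRAS: 5556 − 11P = 2244 + 7P, so 3312 = 18P and P = 184.
Y = 5556 − 11·184 = 3532.
Initially P = 188, Y = 3560, so ΔP = -4 and ΔY = -28.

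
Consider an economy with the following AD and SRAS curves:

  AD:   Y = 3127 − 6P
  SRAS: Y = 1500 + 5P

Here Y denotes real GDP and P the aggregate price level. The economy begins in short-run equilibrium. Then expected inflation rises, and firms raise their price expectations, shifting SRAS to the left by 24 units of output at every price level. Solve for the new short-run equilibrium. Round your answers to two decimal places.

P = 150.09, Y = 2226.45

This is a negative supply shock: SRAS shifts left.
New SRAS: Y = 1476 + 5P.
Set AD = SRAS: 3127 − 6P = 1476 + 5P, so 1651 = 11P and P = 150.09.
Substituting into AD, Y = 2226.45.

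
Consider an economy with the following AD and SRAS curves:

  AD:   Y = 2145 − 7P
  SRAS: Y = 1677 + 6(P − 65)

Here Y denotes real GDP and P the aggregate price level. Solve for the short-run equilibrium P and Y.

P = 66, Y = 1683

Write SRAS as Y = 1677 + 6P − 390 = 1287 + 6P.
Set AD = SRAS: 2145 − 7P = 1287 + 6P, so 858 = 13P and P = 66.
Then Y = 2145 − 7·66 = 1683.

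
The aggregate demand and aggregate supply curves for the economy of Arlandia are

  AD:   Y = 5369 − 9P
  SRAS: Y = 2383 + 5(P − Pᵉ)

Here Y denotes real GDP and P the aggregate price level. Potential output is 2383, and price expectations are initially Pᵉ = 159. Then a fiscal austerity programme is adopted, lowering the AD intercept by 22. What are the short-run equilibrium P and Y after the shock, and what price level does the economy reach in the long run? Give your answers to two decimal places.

AD shifts left: new AD is Y = 5347 − 9P. With Pᵉ = 159, SRAS is Y = 1588 + 5P.
Short run: 5347 − 9P = 1588 + 5P gives 3759 = 14P, so P = 268.50 and Y = 5347 − 9P = 2930.50.
Y = 2930.50 is above potential 2383; expectations adjust and SRAS shifts left until Y = 2383.
Long run: on the new AD curve, 2383 = 5347 − 9P gives P = 329.33.

Short run: P = 268.50, Y = 2930.50. Long run: P = 329.33.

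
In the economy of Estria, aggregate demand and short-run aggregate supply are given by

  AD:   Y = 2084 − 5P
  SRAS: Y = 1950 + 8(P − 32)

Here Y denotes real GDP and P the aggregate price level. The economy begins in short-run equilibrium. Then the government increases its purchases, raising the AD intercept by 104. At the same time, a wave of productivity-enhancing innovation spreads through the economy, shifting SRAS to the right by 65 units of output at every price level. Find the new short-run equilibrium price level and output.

P = 33, Y = 2023

After both shocks: AD is Y = 2188 − 5P and SRAS is Y = 1759 + 8P.
Setting them equal: 429 = 13P, so P = 33.
Y = 2188 − 5·33 = 2023.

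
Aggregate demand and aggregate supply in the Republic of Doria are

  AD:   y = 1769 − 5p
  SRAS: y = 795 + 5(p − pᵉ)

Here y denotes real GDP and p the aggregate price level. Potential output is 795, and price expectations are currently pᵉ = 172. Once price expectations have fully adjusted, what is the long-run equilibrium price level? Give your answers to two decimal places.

Long-run p = 194.80

Short run: with pᵉ = 172, SRAS is y = 5p − 65. Setting AD = SRAS gives 1834 = 10p, so p = 183.40 and y = 1769 − 5p = 852.00.
Output 852.00 is above potential 795, so over time expected prices rise and SRAS shifts left until y returns to 795.
Long run: y = 795 on the AD curve gives 795 = 1769 − 5p, so p = 194.80.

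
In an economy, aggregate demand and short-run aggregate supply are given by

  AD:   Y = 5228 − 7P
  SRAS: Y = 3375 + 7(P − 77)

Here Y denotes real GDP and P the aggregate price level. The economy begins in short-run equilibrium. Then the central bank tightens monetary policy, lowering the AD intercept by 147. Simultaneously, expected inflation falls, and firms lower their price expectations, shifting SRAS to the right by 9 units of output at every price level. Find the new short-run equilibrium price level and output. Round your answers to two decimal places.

After both shocks: AD is Y = 5081 − 7P and SRAS is Y = 2845 + 7P.
Setting them equal: 2236 = 14P, so P = 159.71.
Substituting into AD, Y = 3963.00.

P = 159.71, Y = 3963.00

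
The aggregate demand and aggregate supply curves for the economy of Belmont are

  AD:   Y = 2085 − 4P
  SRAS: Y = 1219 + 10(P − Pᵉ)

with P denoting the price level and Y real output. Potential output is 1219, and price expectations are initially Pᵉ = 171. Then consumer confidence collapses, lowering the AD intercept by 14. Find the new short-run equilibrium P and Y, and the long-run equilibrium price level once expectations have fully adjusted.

AD shifts left: new AD is Y = 2071 − 4P. With Pᵉ = 171, SRAS is Y = 10P − 491.
Short run: 2071 − 4P = 10P − 491 gives 2562 = 14P, so P = 183 and Y = 2071 − 4·183 = 1339.
Y = 1339 is above potential 1219; expectations adjust and SRAS shifts left until Y = 1219.
Long run: on the new AD curve, 1219 = 2071 − 4P gives P = 213.

Short run: P = 183, Y = 1339. Long run: P = 213.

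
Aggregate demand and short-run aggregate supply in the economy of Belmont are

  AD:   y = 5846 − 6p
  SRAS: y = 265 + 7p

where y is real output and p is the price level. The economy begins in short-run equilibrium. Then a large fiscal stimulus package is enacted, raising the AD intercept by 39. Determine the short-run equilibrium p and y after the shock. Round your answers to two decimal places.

This is a positive demand shock: AD shifts right.
New AD: y = 5885 − 6p.
Set AD = SRAS: 5885 − 6p = 265 + 7p, so 5620 = 13p and p = 432.31.
Substituting into AD, y = 3291.15.

p = 432.31, y = 3291.15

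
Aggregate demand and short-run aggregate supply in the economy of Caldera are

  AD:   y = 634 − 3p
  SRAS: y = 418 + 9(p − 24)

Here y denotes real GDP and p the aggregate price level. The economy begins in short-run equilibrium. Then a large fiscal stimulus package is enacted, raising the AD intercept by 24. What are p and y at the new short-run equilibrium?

p = 38, y = 544

This is a positive demand shock: AD shifts right.
New AD: y = 658 − 3p.
SRAS can be written y = 202 + 9p.
Set AD = SRAS: 658 − 3p = 202 + 9p, so 456 = 12p and p = 38.
y = 658 − 3·38 = 544.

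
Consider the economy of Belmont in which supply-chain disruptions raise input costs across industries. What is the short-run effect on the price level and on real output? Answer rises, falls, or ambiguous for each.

Price level: rises; output: falls

This is an adverse supply shock: SRAS shifts left.
Moving along the downward-sloping AD curve, P rises and Y falls.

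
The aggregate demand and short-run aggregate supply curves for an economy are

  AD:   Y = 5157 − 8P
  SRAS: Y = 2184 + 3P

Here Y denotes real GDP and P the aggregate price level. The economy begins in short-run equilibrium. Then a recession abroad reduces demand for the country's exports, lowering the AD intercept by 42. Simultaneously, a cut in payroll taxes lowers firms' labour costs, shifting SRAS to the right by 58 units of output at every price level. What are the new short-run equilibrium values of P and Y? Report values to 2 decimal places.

P = 261.18, Y = 3025.55

After both shocks: AD is Y = 5115 − 8P and SRAS is Y = 2242 + 3P.
Setting them equal: 2873 = 11P, so P = 261.18.
Substituting into AD, Y = 3025.55.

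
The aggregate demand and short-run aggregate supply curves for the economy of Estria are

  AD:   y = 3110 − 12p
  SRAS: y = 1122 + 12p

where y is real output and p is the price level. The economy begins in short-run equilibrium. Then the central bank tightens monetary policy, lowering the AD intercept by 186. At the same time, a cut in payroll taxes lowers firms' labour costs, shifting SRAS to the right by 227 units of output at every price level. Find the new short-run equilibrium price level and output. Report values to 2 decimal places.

After both shocks: AD is y = 2924 − 12p and SRAS is y = 1349 + 12p.
Setting them equal: 1575 = 24p, so p = 65.63.
Substituting into AD, y = 2136.50.

p = 65.63, y = 2136.50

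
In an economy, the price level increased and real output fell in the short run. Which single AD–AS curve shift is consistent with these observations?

SRAS shifted left

P rose and Y fell. An AD shift moves P and Y in the same direction; an SRAS shift moves them in opposite directions.
Here P and Y moved in opposite directions, so the SRAS curve shifted.
Since Y fell, SRAS shifted left.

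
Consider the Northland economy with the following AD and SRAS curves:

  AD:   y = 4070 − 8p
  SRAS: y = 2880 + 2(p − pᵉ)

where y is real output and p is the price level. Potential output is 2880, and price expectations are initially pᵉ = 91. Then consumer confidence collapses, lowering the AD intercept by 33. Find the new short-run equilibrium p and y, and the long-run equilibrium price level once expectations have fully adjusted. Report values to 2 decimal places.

Short run: p = 133.90, y = 2965.80. Long run: p = 144.63.

AD shifts left: new AD is y = 4037 − 8p. With pᵉ = 91, SRAS is y = 2698 + 2p.
Short run: 4037 − 8p = 2698 + 2p gives 1339 = 10p, so p = 133.90 and y = 4037 − 8p = 2965.80.
y = 2965.80 is above potential 2880; expectations adjust and SRAS shifts left until y = 2880.
Long run: on the new AD curve, 2880 = 4037 − 8p gives p = 144.63.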